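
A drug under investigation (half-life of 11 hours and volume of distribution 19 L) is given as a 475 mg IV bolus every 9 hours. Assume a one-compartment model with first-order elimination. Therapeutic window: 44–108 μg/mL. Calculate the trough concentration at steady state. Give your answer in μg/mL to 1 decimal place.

32.8 μg/mL

τ/t½ = 9/11 ≈ 0.81818, so fraction remaining f = (1/2)^(9/11) ≈ 0.5672.
Single-dose peak C₀ = D/Vd = 475/19 ≈ 25.000 μg/mL.
Steady-state trough Cmin,ss = C₀·f/(1−f) ≈ 25.000 × 0.5672/0.4328 ≈ 32.763 μg/mL.
Trough 32.8 μg/mL vs MEC 44 μg/mL: subtherapeutic.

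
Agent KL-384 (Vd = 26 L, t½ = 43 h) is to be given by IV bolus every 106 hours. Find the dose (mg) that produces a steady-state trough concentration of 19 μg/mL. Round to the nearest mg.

2234 mg

τ/t½ = 106/43 ≈ 2.4651, so f = (1/2)^(106/43) ≈ 0.181103.
Cmin,ss = (D/Vd)·f/(1−f), so D = Cmin,ss·Vd·(1−f)/f.
D = 19 × 26 × (1−f)/f ≈ 19 × 26 × 4.52172 ≈ 2233.73 mg.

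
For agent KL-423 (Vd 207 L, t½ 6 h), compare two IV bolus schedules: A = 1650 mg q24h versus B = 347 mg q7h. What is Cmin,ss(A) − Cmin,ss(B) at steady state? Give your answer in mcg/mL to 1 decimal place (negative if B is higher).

Regimen A: f = (1/2)^(24/6) ≈ 0.0625; Cmin,ss = (1650/207)·f/(1−f) ≈ 0.531 mcg/mL.
Regimen B: f = (1/2)^(7/6) ≈ 0.4454; Cmin,ss = (347/207)·f/(1−f) ≈ 1.346 mcg/mL.
Difference ≈ 0.531 − 1.346 ≈ -0.815 mcg/mL.

-0.8 mcg/mL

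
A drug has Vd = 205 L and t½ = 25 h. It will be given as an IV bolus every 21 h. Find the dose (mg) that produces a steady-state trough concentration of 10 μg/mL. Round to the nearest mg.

τ/t½ = 21/25 ≈ 0.84, so f = (1/2)^(21/25) ≈ 0.558644.
Cmin,ss = (D/Vd)·f/(1−f), so D = Cmin,ss·Vd·(1−f)/f.
D = 10 × 205 × (1−f)/f ≈ 10 × 205 × 0.79005 ≈ 1619.60 mg.

1620 mg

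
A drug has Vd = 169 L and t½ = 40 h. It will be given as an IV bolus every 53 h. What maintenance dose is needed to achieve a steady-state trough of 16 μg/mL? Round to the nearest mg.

τ/t½ = 53/40 ≈ 1.325, so f = (1/2)^(53/40) ≈ 0.399149.
Cmin,ss = (D/Vd)·f/(1−f), so D = Cmin,ss·Vd·(1−f)/f.
D = 16 × 169 × (1−f)/f ≈ 16 × 169 × 1.50533 ≈ 4070.41 mg.

4070 mg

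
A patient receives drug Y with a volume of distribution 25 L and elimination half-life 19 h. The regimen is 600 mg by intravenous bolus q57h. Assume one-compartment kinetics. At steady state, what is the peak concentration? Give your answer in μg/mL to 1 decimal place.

27.4 μg/mL

τ = 57 h = 3 half-lives, so f = (1/2)^3 = 0.125.
At steady state, R = 1/(1 − 0.125) = 8/7.
Single-dose peak C₀ = D/Vd = 600/25 = 24 μg/mL.
Steady-state peak Cmax,ss = C₀·R = 24 × 8/7 ≈ 27.429 μg/mL.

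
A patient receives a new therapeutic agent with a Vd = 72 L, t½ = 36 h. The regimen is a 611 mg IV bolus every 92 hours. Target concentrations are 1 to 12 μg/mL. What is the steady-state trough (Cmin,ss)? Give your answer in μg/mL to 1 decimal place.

τ/t½ = 92/36 ≈ 2.5556, so fraction remaining f = (1/2)^(92/36) ≈ 0.1701.
Accumulation ratio R = 1/(1 − f) ≈ 1/0.8299 ≈ 1.2050.
Each bolus raises the concentration by D/Vd = 611/72 ≈ 8.486 μg/mL.
Steady-state peak Cmax,ss = C₀·R ≈ 8.486 × 1.2050 ≈ 10.226 μg/mL.
Steady-state trough Cmin,ss = Cmax,ss·f ≈ 10.226 × 0.1701 ≈ 1.739 μg/mL.
Trough 1.7 μg/mL vs MEC 1 μg/mL: adequate.

1.7 μg/mL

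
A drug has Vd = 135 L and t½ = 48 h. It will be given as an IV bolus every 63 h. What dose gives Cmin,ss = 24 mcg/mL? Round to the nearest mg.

4807 mg

τ/t½ = 63/48 ≈ 1.3125, so f = (1/2)^(63/48) ≈ 0.402623.
Cmin,ss = (D/Vd)·f/(1−f), so D = Cmin,ss·Vd·(1−f)/f.
D = 24 × 135 × (1−f)/f ≈ 24 × 135 × 1.48371 ≈ 4807.22 mg.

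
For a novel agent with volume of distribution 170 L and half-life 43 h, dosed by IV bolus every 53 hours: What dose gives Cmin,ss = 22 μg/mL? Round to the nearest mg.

τ/t½ = 53/43 ≈ 1.2326, so f = (1/2)^(53/43) ≈ 0.425562.
Cmin,ss = (D/Vd)·f/(1−f), so D = Cmin,ss·Vd·(1−f)/f.
D = 22 × 170 × (1−f)/f ≈ 22 × 170 × 1.34983 ≈ 5048.36 mg.

5048 mg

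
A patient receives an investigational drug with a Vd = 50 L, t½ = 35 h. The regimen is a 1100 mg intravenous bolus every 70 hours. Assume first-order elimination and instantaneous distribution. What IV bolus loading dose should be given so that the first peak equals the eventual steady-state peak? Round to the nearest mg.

1467 mg

f = (1/2)^(70/35) ≈ 0.250000; accumulation ratio R = 1/(1−f) ≈ 1.33333.
Loading dose to hit Cmax,ss on first dose: D_load = D_maint·R ≈ 1100 × 1.33333 ≈ 1466.66 mg.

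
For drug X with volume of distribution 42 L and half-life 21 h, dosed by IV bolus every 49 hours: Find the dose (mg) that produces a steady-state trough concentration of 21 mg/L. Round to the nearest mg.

τ/t½ = 49/21 ≈ 2.3333, so f = (1/2)^(49/21) ≈ 0.198425.
Cmin,ss = (D/Vd)·f/(1−f), so D = Cmin,ss·Vd·(1−f)/f.
D = 21 × 42 × (1−f)/f ≈ 21 × 42 × 4.03969 ≈ 3563.01 mg.

3563 mg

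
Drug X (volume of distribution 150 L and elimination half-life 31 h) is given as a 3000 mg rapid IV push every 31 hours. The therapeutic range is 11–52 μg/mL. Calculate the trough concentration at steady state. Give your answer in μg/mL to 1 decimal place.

20.0 μg/mL

τ = 31 h = 1 half-life, so f = (1/2)^1 = 0.5.
At steady state, R = 1/(1 − 0.5) = 2/1.
Single-dose peak C₀ = D/Vd = 3000/150 = 20 μg/mL.
Steady-state peak Cmax,ss = C₀·R = 20 × 2/1 ≈ 40.000 μg/mL.
Steady-state trough Cmin,ss = Cmax,ss·f ≈ 40.000 × 0.5 ≈ 20.000 μg/mL.
Trough 20.0 μg/mL vs MEC 11 μg/mL: adequate.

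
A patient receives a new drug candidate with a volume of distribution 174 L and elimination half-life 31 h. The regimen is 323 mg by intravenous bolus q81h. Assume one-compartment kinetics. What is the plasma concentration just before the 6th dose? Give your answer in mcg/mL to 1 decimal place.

f = (1/2)^(τ/t½) = (1/2)^(81/31) ≈ 0.1635.
C₀ = D/Vd = 323/174 ≈ 1.856 mcg/mL.
Before the 6th dose, 5 doses have been given. Superposition: Cmin = C₀·(f + f² + … + f^5).
≈ 1.856 × (0.1635 + 0.0267 + 0.0044 + 0.0007 + 0.0001) ≈ 1.856 × 0.1954 ≈ 0.363 mcg/mL.

0.4 mcg/mL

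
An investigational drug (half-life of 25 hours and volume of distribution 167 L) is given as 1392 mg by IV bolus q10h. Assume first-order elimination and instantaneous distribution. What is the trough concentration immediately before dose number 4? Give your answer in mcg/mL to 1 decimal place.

14.7 mcg/mL

f = (1/2)^(τ/t½) = (1/2)^(10/25) ≈ 0.7579.
C₀ = D/Vd = 1392/167 ≈ 8.335 mcg/mL.
Before the 4th dose, 3 doses have been given. Superposition: Cmin = C₀·(f + f² + … + f^3).
≈ 8.335 × (0.7579 + 0.5744 + 0.4353) ≈ 8.335 × 1.7676 ≈ 14.733 mcg/mL.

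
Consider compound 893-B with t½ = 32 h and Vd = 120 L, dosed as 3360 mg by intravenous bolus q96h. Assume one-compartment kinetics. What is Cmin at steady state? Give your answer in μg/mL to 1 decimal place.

The dosing interval is 3 half-lives, so f = 2^(−3) = 0.125.
Accumulation ratio R = 1/(1 − f) = 1/0.875 = 8/7.
Single-dose peak C₀ = D/Vd = 3360/120 = 28 μg/mL.
Steady-state peak Cmax,ss = C₀·R = 28 × 8/7 ≈ 32.000 μg/mL.
Steady-state trough Cmin,ss = Cmax,ss·f ≈ 32.000 × 0.125 ≈ 4.000 μg/mL.

4.0 μg/mL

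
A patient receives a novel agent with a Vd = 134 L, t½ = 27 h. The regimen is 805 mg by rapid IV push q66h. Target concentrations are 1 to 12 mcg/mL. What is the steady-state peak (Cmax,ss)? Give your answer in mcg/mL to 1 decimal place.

k = ln2/t½ = ln2/27 ≈ 0.025672 h⁻¹; fraction remaining f = e^(−kτ) = e^(−0.025672×66) ≈ 0.1837.
Accumulation ratio R = 1/(1 − f) ≈ 1/0.8163 ≈ 1.2250.
Single-dose peak C₀ = D/Vd = 805/134 ≈ 6.007 mcg/mL.
Steady-state peak Cmax,ss = C₀·R ≈ 6.007 × 1.2250 ≈ 7.359 mcg/mL.
Peak 7.4 mcg/mL vs MTC 12 mcg/mL: below toxic threshold.

7.4 mcg/mL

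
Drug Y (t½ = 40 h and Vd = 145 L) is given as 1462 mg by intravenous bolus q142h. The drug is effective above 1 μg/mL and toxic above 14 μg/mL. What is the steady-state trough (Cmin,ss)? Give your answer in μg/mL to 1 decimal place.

k = ln2/t½ = ln2/40 ≈ 0.017329 h⁻¹; fraction remaining f = e^(−kτ) = e^(−0.017329×142) ≈ 0.0854.
Each bolus raises the concentration by D/Vd = 1462/145 ≈ 10.083 μg/mL.
Steady-state trough Cmin,ss = C₀·f/(1−f) ≈ 10.083 × 0.0854/0.9146 ≈ 0.941 μg/mL.
Trough 0.9 μg/mL vs MEC 1 μg/mL: subtherapeutic.

0.9 μg/mL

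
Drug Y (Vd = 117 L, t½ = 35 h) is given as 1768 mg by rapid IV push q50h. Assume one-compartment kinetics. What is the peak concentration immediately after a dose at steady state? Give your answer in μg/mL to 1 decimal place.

k = ln2/t½ = ln2/35 ≈ 0.019804 h⁻¹; fraction remaining f = e^(−kτ) = e^(−0.019804×50) ≈ 0.3715.
At steady state, accumulation factor R = 1/(1 − e^(−kτ)) ≈ 1.5911.
Single-dose peak C₀ = D/Vd = 1768/117 ≈ 15.111 μg/mL.
Steady-state peak Cmax,ss = C₀·R ≈ 15.111 × 1.5911 ≈ 24.043 μg/mL.

24.0 μg/mL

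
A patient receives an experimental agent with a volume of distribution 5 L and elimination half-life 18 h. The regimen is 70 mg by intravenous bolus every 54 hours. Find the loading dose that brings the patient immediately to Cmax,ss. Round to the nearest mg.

80 mg

f = (1/2)^(54/18) ≈ 0.125000; accumulation ratio R = 1/(1−f) ≈ 1.14286.
Loading dose to hit Cmax,ss on first dose: D_load = D_maint·R ≈ 70 × 1.14286 ≈ 80.00 mg.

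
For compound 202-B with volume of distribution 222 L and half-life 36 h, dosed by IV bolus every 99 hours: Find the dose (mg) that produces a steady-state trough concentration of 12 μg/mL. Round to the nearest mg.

τ/t½ = 99/36 ≈ 2.75, so f = (1/2)^(99/36) ≈ 0.148651.
Cmin,ss = (D/Vd)·f/(1−f), so D = Cmin,ss·Vd·(1−f)/f.
D = 12 × 222 × (1−f)/f ≈ 12 × 222 × 5.72717 ≈ 15257.18 mg.

15257 mg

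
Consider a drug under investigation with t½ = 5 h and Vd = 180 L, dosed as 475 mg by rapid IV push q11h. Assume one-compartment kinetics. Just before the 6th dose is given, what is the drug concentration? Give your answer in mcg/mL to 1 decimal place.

f = (1/2)^(τ/t½) = (1/2)^(11/5) ≈ 0.2176.
C₀ = D/Vd = 475/180 ≈ 2.639 mcg/mL.
Before the 6th dose, 5 doses have been given. Superposition: Cmin = C₀·(f + f² + … + f^5).
≈ 2.639 × (0.2176 + 0.0473 + 0.0103 + 0.0022 + 0.0005) ≈ 2.639 × 0.2779 ≈ 0.733 mcg/mL.

0.7 mcg/mL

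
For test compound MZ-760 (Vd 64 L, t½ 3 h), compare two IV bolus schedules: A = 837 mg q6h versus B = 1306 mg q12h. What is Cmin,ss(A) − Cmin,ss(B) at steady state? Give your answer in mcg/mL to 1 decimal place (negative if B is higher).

3.0 mcg/mL

Regimen A: f = (1/2)^(6/3) ≈ 0.2500; Cmin,ss = (837/64)·f/(1−f) ≈ 4.359 mcg/mL.
Regimen B: f = (1/2)^(12/3) ≈ 0.0625; Cmin,ss = (1306/64)·f/(1−f) ≈ 1.360 mcg/mL.
Difference ≈ 4.359 − 1.360 ≈ 2.999 mcg/mL.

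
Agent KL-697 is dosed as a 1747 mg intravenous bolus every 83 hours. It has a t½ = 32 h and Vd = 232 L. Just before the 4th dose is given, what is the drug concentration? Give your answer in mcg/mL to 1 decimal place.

f = (1/2)^(τ/t½) = (1/2)^(83/32) ≈ 0.1657.
C₀ = D/Vd = 1747/232 ≈ 7.530 mcg/mL.
Before the 4th dose, 3 doses have been given. Superposition: Cmin = C₀·(f + f² + … + f^3).
≈ 7.530 × (0.1657 + 0.0275 + 0.0045) ≈ 7.530 × 0.1977 ≈ 1.489 mcg/mL.

1.5 mcg/mL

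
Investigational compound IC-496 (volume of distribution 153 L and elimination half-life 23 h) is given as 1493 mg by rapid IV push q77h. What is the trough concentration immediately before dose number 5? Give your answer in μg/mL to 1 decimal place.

1.1 μg/mL

f = (1/2)^(τ/t½) = (1/2)^(77/23) ≈ 0.0982.
C₀ = D/Vd = 1493/153 ≈ 9.758 μg/mL.
Before the 5th dose, 4 doses have been given. Superposition: Cmin = C₀·(f + f² + … + f^4).
≈ 9.758 × (0.0982 + 0.0096 + 0.0009 + 0.0001) ≈ 9.758 × 0.1088 ≈ 1.062 μg/mL.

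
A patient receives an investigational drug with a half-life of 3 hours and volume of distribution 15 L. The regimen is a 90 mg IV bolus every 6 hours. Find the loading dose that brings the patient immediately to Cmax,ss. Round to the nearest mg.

120 mg

f = (1/2)^(6/3) ≈ 0.250000; accumulation ratio R = 1/(1−f) ≈ 1.33333.
Loading dose to hit Cmax,ss on first dose: D_load = D_maint·R ≈ 90 × 1.33333 ≈ 120.00 mg.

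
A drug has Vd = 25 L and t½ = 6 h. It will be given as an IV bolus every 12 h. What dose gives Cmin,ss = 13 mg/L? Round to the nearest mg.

975 mg

τ/t½ = 12/6 ≈ 2, so f = (1/2)^(12/6) ≈ 0.250000.
Cmin,ss = (D/Vd)·f/(1−f), so D = Cmin,ss·Vd·(1−f)/f.
D = 13 × 25 × (1−f)/f ≈ 13 × 25 × 3.00000 ≈ 975.00 mg.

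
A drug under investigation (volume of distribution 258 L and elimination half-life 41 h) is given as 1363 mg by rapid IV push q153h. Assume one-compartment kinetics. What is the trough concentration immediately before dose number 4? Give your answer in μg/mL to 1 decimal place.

f = (1/2)^(τ/t½) = (1/2)^(153/41) ≈ 0.0753.
C₀ = D/Vd = 1363/258 ≈ 5.283 μg/mL.
Before the 4th dose, 3 doses have been given. Superposition: Cmin = C₀·(f + f² + … + f^3).
≈ 5.283 × (0.0753 + 0.0057 + 0.0004) ≈ 5.283 × 0.0814 ≈ 0.430 μg/mL.

0.4 μg/mL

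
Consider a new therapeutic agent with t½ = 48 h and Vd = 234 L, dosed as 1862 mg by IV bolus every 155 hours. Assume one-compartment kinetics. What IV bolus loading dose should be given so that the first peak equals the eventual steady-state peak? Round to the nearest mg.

2084 mg

f = (1/2)^(155/48) ≈ 0.106641; accumulation ratio R = 1/(1−f) ≈ 1.11937.
Loading dose to hit Cmax,ss on first dose: D_load = D_maint·R ≈ 1862 × 1.11937 ≈ 2084.27 mg.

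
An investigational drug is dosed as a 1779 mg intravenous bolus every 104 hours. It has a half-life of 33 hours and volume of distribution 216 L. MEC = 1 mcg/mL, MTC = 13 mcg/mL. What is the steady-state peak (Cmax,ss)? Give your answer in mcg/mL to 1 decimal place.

k = ln2/t½ = ln2/33 ≈ 0.021004 h⁻¹; fraction remaining f = e^(−kτ) = e^(−0.021004×104) ≈ 0.1125.
At steady state, accumulation factor R = 1/(1 − e^(−kτ)) ≈ 1.1268.
Each bolus raises the concentration by D/Vd = 1779/216 ≈ 8.236 mcg/mL.
Steady-state peak Cmax,ss = C₀·R ≈ 8.236 × 1.1268 ≈ 9.280 mcg/mL.
Peak 9.3 mcg/mL vs MTC 13 mcg/mL: below toxic threshold.

9.3 mcg/mL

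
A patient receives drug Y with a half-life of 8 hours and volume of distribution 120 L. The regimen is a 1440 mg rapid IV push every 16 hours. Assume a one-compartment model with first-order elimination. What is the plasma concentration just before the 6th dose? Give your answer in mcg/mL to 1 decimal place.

4.0 mcg/mL

f = (1/2)^(τ/t½) = (1/2)^(16/8) ≈ 0.2500.
C₀ = D/Vd = 1440/120 ≈ 12.000 mcg/mL.
Before the 6th dose, 5 doses have been given. Superposition: Cmin = C₀·(f + f² + … + f^5).
≈ 12.000 × (0.2500 + 0.0625 + 0.0156 + 0.0039 + 0.0010) ≈ 12.000 × 0.3330 ≈ 3.996 mcg/mL.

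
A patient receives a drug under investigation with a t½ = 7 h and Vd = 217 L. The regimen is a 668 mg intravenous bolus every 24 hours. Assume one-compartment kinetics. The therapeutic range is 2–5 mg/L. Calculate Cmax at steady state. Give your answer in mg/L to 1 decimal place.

3.4 mg/L

k = ln2/t½ = ln2/7 ≈ 0.099021 h⁻¹; fraction remaining f = e^(−kτ) = e^(−0.099021×24) ≈ 0.0929.
At steady state, accumulation factor R = 1/(1 − e^(−kτ)) ≈ 1.1024.
Single-dose peak C₀ = D/Vd = 668/217 ≈ 3.078 mg/L.
Cmax,ss = C₀/(1 − f) ≈ 3.078/0.9071 ≈ 3.393 mg/L.
Peak 3.4 mg/L vs MTC 5 mg/L: below toxic threshold.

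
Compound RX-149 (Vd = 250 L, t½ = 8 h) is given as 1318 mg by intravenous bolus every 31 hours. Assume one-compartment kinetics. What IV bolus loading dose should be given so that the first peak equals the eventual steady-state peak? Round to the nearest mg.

f = (1/2)^(31/8) ≈ 0.068157; accumulation ratio R = 1/(1−f) ≈ 1.07314.
Loading dose to hit Cmax,ss on first dose: D_load = D_maint·R ≈ 1318 × 1.07314 ≈ 1414.40 mg.

1414 mg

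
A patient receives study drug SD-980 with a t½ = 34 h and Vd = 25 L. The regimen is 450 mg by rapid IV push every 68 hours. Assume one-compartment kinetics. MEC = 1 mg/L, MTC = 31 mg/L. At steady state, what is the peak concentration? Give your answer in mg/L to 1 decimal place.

τ = 68 h = 2 half-lives, so f = (1/2)^2 = 0.25.
Accumulation ratio R = 1/(1 − f) = 1/0.75 = 4/3.
Single-dose peak C₀ = D/Vd = 450/25 = 18 mg/L.
Steady-state peak Cmax,ss = C₀·R = 18 × 4/3 ≈ 24.000 mg/L.
Peak 24.0 mg/L vs MTC 31 mg/L: below toxic threshold.

24.0 mg/L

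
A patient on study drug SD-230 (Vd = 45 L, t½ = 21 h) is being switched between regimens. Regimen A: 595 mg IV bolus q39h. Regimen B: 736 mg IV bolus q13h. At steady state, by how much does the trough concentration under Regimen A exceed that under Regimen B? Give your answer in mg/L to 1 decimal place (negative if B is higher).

Regimen A: f = (1/2)^(39/21) ≈ 0.2760; Cmin,ss = (595/45)·f/(1−f) ≈ 5.041 mg/L.
Regimen B: f = (1/2)^(13/21) ≈ 0.6511; Cmin,ss = (736/45)·f/(1−f) ≈ 30.522 mg/L.
Difference ≈ 5.041 − 30.522 ≈ -25.481 mg/L.

-25.5 mg/L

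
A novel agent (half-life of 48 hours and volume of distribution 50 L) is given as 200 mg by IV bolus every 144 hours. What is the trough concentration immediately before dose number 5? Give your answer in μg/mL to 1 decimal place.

f = (1/2)^(τ/t½) = (1/2)^(144/48) ≈ 0.1250.
C₀ = D/Vd = 200/50 ≈ 4.000 μg/mL.
Before the 5th dose, 4 doses have been given. Superposition: Cmin = C₀·(f + f² + … + f^4).
≈ 4.000 × (0.1250 + 0.0156 + 0.0020 + 0.0002) ≈ 4.000 × 0.1428 ≈ 0.571 μg/mL.

0.6 μg/mL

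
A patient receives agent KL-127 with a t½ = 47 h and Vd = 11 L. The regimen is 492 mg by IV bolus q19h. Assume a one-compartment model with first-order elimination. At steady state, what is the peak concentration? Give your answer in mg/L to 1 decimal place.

183.0 mg/L

Over one 19-h interval, 19/47 ≈ 0.40426 half-lives elapse, leaving f ≈ 0.7556 of each dose.
At steady state, accumulation factor R = 1/(1 − e^(−kτ)) ≈ 4.0917.
Each bolus raises the concentration by D/Vd = 492/11 ≈ 44.727 mg/L.
Steady-state peak Cmax,ss = C₀·R ≈ 44.727 × 4.0917 ≈ 183.009 mg/L.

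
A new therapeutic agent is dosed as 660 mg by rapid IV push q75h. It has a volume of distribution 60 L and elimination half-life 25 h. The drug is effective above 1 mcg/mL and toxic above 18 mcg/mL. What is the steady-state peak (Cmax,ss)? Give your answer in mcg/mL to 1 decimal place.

12.6 mcg/mL

τ = 75 h = 3 half-lives, so f = (1/2)^3 = 0.125.
At steady state, R = 1/(1 − 0.125) = 8/7.
Single-dose peak C₀ = D/Vd = 660/60 = 11 mcg/mL.
Steady-state peak Cmax,ss = C₀·R = 11 × 8/7 ≈ 12.571 mcg/mL.
Peak 12.6 mcg/mL vs MTC 18 mcg/mL: below toxic threshold.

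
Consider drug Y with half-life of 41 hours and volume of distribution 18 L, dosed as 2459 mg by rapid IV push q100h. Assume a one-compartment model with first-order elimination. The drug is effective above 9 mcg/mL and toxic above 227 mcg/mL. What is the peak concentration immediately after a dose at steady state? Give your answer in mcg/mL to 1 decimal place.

k = ln2/t½ = ln2/41 ≈ 0.016906 h⁻¹; fraction remaining f = e^(−kτ) = e^(−0.016906×100) ≈ 0.1844.
Accumulation ratio R = 1/(1 − f) ≈ 1/0.8156 ≈ 1.2261.
Each bolus raises the concentration by D/Vd = 2459/18 ≈ 136.611 mcg/mL.
Steady-state peak Cmax,ss = C₀·R ≈ 136.611 × 1.2261 ≈ 167.499 mcg/mL.
Peak 167.5 mcg/mL vs MTC 227 mcg/mL: below toxic threshold.

167.5 mcg/mL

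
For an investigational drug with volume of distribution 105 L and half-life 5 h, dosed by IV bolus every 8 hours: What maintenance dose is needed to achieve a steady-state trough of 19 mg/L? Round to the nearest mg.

τ/t½ = 8/5 ≈ 1.6, so f = (1/2)^(8/5) ≈ 0.329877.
Cmin,ss = (D/Vd)·f/(1−f), so D = Cmin,ss·Vd·(1−f)/f.
D = 19 × 105 × (1−f)/f ≈ 19 × 105 × 2.03143 ≈ 4052.70 mg.

4053 mg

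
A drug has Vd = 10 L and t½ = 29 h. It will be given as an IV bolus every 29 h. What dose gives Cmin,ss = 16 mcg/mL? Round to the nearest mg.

τ/t½ = 29/29 ≈ 1, so f = (1/2)^(29/29) ≈ 0.500000.
Cmin,ss = (D/Vd)·f/(1−f), so D = Cmin,ss·Vd·(1−f)/f.
D = 16 × 10 × (1−f)/f ≈ 16 × 10 × 1.00000 ≈ 160.00 mg.

160 mg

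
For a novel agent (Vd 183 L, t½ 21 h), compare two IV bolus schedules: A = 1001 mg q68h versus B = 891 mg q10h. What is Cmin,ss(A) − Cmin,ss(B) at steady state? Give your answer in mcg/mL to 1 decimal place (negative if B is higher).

-11.8 mcg/mL

Regimen A: f = (1/2)^(68/21) ≈ 0.1060; Cmin,ss = (1001/183)·f/(1−f) ≈ 0.649 mcg/mL.
Regimen B: f = (1/2)^(10/21) ≈ 0.7189; Cmin,ss = (891/183)·f/(1−f) ≈ 12.452 mcg/mL.
Difference ≈ 0.649 − 12.452 ≈ -11.803 mcg/mL.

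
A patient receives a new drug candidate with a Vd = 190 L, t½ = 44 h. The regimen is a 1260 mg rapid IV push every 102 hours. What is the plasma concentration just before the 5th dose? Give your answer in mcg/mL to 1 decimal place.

1.7 mcg/mL

f = (1/2)^(τ/t½) = (1/2)^(102/44) ≈ 0.2005.
C₀ = D/Vd = 1260/190 ≈ 6.632 mcg/mL.
Before the 5th dose, 4 doses have been given. Superposition: Cmin = C₀·(f + f² + … + f^4).
≈ 6.632 × (0.2005 + 0.0402 + 0.0081 + 0.0016) ≈ 6.632 × 0.2504 ≈ 1.661 mcg/mL.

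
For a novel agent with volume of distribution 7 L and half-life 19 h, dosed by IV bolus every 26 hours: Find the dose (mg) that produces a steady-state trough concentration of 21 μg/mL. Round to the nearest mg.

233 mg

τ/t½ = 26/19 ≈ 1.3684, so f = (1/2)^(26/19) ≈ 0.387315.
Cmin,ss = (D/Vd)·f/(1−f), so D = Cmin,ss·Vd·(1−f)/f.
D = 21 × 7 × (1−f)/f ≈ 21 × 7 × 1.58188 ≈ 232.54 mg.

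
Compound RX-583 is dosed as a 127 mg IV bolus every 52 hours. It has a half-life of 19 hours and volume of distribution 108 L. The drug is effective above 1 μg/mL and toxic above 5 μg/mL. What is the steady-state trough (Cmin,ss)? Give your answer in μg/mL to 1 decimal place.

τ/t½ = 52/19 ≈ 2.7368, so fraction remaining f = (1/2)^(52/19) ≈ 0.1500.
At steady state, accumulation factor R = 1/(1 − e^(−kτ)) ≈ 1.1765.
Single-dose peak C₀ = D/Vd = 127/108 ≈ 1.176 μg/mL.
Steady-state peak Cmax,ss = C₀·R ≈ 1.176 × 1.1765 ≈ 1.384 μg/mL.
Steady-state trough Cmin,ss = Cmax,ss·f ≈ 1.384 × 0.1500 ≈ 0.208 μg/mL.
Trough 0.2 μg/mL vs MEC 1 μg/mL: subtherapeutic.

0.2 μg/mL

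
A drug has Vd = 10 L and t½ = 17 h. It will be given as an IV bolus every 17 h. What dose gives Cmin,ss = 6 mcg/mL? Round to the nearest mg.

τ/t½ = 17/17 ≈ 1, so f = (1/2)^(17/17) ≈ 0.500000.
Cmin,ss = (D/Vd)·f/(1−f), so D = Cmin,ss·Vd·(1−f)/f.
D = 6 × 10 × (1−f)/f ≈ 6 × 10 × 1.00000 ≈ 60.00 mg.

60 mg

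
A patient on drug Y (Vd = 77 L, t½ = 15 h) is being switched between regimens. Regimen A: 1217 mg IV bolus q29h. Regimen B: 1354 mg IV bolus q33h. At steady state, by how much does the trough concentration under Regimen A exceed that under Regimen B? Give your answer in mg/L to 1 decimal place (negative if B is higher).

0.7 mg/L

Regimen A: f = (1/2)^(29/15) ≈ 0.2618; Cmin,ss = (1217/77)·f/(1−f) ≈ 5.605 mg/L.
Regimen B: f = (1/2)^(33/15) ≈ 0.2176; Cmin,ss = (1354/77)·f/(1−f) ≈ 4.891 mg/L.
Difference ≈ 5.605 − 4.891 ≈ 0.714 mg/L.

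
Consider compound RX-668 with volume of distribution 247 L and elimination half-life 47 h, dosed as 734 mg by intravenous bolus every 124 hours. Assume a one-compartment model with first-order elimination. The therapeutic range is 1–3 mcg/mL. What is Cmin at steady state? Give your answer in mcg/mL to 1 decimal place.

Over one 124-h interval, 124/47 ≈ 2.6383 half-lives elapse, leaving f ≈ 0.1606 of each dose.
At steady state, accumulation factor R = 1/(1 − e^(−kτ)) ≈ 1.1913.
Each bolus raises the concentration by D/Vd = 734/247 ≈ 2.972 mcg/mL.
Cmax,ss = C₀/(1 − f) ≈ 2.972/0.8394 ≈ 3.541 mcg/mL.
One interval later, Cmin,ss = Cmax,ss·e^(−kτ) ≈ 3.541 × 0.1606 ≈ 0.569 mcg/mL.
Trough 0.6 mcg/mL vs MEC 1 mcg/mL: subtherapeutic.

0.6 mcg/mL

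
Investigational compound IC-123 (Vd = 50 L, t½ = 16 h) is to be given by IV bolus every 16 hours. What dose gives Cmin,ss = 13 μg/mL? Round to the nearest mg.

650 mg

τ/t½ = 16/16 ≈ 1, so f = (1/2)^(16/16) ≈ 0.500000.
Cmin,ss = (D/Vd)·f/(1−f), so D = Cmin,ss·Vd·(1−f)/f.
D = 13 × 50 × (1−f)/f ≈ 13 × 50 × 1.00000 ≈ 650.00 mg.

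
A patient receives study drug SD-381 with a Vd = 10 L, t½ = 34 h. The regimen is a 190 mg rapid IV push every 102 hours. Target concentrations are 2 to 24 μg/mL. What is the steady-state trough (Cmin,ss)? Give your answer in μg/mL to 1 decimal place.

The dosing interval is 3 half-lives, so f = 2^(−3) = 0.125.
At steady state, R = 1/(1 − 0.125) = 8/7.
Single-dose peak C₀ = D/Vd = 190/10 = 19 μg/mL.
Steady-state peak Cmax,ss = C₀·R = 19 × 8/7 ≈ 21.714 μg/mL.
Steady-state trough Cmin,ss = Cmax,ss·f ≈ 21.714 × 0.125 ≈ 2.714 μg/mL.
Trough 2.7 μg/mL vs MEC 2 μg/mL: adequate.

2.7 μg/mL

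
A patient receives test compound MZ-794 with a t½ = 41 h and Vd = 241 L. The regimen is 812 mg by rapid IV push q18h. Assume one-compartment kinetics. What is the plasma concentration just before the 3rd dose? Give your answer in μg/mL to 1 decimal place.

f = (1/2)^(τ/t½) = (1/2)^(18/41) ≈ 0.7376.
C₀ = D/Vd = 812/241 ≈ 3.369 μg/mL.
Before the 3rd dose, 2 doses have been given. Superposition: Cmin = C₀·(f + f²).
≈ 3.369 × (0.7376 + 0.5441) ≈ 3.369 × 1.2817 ≈ 4.318 μg/mL.

4.3 μg/mL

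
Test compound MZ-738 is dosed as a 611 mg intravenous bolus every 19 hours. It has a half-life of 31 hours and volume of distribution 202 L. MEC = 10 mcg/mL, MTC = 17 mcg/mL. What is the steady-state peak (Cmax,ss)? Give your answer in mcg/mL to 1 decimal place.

8.7 mcg/mL

τ/t½ = 19/31 ≈ 0.6129, so fraction remaining f = (1/2)^(19/31) ≈ 0.6539.
Accumulation ratio R = 1/(1 − f) ≈ 1/0.3461 ≈ 2.8893.
Each bolus raises the concentration by D/Vd = 611/202 ≈ 3.025 mcg/mL.
Steady-state peak Cmax,ss = C₀·R ≈ 3.025 × 2.8893 ≈ 8.740 mcg/mL.
Peak 8.7 mcg/mL vs MTC 17 mcg/mL: below toxic threshold.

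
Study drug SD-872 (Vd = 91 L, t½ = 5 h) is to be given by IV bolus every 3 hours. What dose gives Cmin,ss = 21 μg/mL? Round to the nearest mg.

τ/t½ = 3/5 ≈ 0.6, so f = (1/2)^(3/5) ≈ 0.659754.
Cmin,ss = (D/Vd)·f/(1−f), so D = Cmin,ss·Vd·(1−f)/f.
D = 21 × 91 × (1−f)/f ≈ 21 × 91 × 0.51572 ≈ 985.54 mg.

986 mg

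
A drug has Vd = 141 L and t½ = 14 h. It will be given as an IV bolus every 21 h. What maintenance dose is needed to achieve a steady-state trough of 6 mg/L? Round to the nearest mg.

τ/t½ = 21/14 ≈ 1.5, so f = (1/2)^(21/14) ≈ 0.353553.
Cmin,ss = (D/Vd)·f/(1−f), so D = Cmin,ss·Vd·(1−f)/f.
D = 6 × 141 × (1−f)/f ≈ 6 × 141 × 1.82843 ≈ 1546.85 mg.

1547 mg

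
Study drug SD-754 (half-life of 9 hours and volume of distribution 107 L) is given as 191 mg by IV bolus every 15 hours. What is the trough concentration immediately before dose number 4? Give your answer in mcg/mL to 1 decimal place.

f = (1/2)^(τ/t½) = (1/2)^(15/9) ≈ 0.3150.
C₀ = D/Vd = 191/107 ≈ 1.785 mcg/mL.
Before the 4th dose, 3 doses have been given. Superposition: Cmin = C₀·(f + f² + … + f^3).
≈ 1.785 × (0.3150 + 0.0992 + 0.0313) ≈ 1.785 × 0.4455 ≈ 0.795 mcg/mL.

0.8 mcg/mL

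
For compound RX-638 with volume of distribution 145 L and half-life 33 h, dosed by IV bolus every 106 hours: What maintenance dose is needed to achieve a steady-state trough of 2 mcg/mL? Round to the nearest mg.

2397 mg

τ/t½ = 106/33 ≈ 3.2121, so f = (1/2)^(106/33) ≈ 0.107908.
Cmin,ss = (D/Vd)·f/(1−f), so D = Cmin,ss·Vd·(1−f)/f.
D = 2 × 145 × (1−f)/f ≈ 2 × 145 × 8.26715 ≈ 2397.47 mg.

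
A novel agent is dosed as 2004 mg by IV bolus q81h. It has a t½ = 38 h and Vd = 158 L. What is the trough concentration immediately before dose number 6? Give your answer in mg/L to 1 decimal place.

f = (1/2)^(τ/t½) = (1/2)^(81/38) ≈ 0.2282.
C₀ = D/Vd = 2004/158 ≈ 12.684 mg/L.
Before the 6th dose, 5 doses have been given. Superposition: Cmin = C₀·(f + f² + … + f^5).
≈ 12.684 × (0.2282 + 0.0521 + 0.0119 + 0.0027 + 0.0006) ≈ 12.684 × 0.2955 ≈ 3.748 mg/L.

3.7 mg/L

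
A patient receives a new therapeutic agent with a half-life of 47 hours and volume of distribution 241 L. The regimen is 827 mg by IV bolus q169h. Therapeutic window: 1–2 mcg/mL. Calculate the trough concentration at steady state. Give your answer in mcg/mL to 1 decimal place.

τ/t½ = 169/47 ≈ 3.5957, so fraction remaining f = (1/2)^(169/47) ≈ 0.0827.
At steady state, accumulation factor R = 1/(1 − e^(−kτ)) ≈ 1.0902.
Each bolus raises the concentration by D/Vd = 827/241 ≈ 3.432 mcg/mL.
Steady-state peak Cmax,ss = C₀·R ≈ 3.432 × 1.0902 ≈ 3.742 mcg/mL.
Steady-state trough Cmin,ss = Cmax,ss·f ≈ 3.742 × 0.0827 ≈ 0.309 mcg/mL.
Trough 0.3 mcg/mL vs MEC 1 mcg/mL: subtherapeutic.

0.3 mcg/mL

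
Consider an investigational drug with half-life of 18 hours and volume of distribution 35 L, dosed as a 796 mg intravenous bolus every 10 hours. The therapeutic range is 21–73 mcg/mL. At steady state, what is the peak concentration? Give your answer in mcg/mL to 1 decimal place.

Over one 10-h interval, 10/18 ≈ 0.55556 half-lives elapse, leaving f ≈ 0.6804 of each dose.
At steady state, accumulation factor R = 1/(1 − e^(−kτ)) ≈ 3.1289.
Each bolus raises the concentration by D/Vd = 796/35 ≈ 22.743 mcg/mL.
Steady-state peak Cmax,ss = C₀·R ≈ 22.743 × 3.1289 ≈ 71.161 mcg/mL.
Peak 71.2 mcg/mL vs MTC 73 mcg/mL: below toxic threshold.

71.2 mcg/mL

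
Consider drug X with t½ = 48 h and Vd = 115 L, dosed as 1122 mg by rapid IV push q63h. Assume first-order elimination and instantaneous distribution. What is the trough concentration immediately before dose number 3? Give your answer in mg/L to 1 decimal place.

f = (1/2)^(τ/t½) = (1/2)^(63/48) ≈ 0.4026.
C₀ = D/Vd = 1122/115 ≈ 9.757 mg/L.
Before the 3rd dose, 2 doses have been given. Superposition: Cmin = C₀·(f + f²).
≈ 9.757 × (0.4026 + 0.1621) ≈ 9.757 × 0.5647 ≈ 5.510 mg/L.

5.5 mg/L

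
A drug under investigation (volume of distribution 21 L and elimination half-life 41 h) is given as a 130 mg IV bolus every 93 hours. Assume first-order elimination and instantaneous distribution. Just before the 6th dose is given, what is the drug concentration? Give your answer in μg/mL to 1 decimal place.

f = (1/2)^(τ/t½) = (1/2)^(93/41) ≈ 0.2076.
C₀ = D/Vd = 130/21 ≈ 6.190 μg/mL.
Before the 6th dose, 5 doses have been given. Superposition: Cmin = C₀·(f + f² + … + f^5).
≈ 6.190 × (0.2076 + 0.0431 + 0.0089 + 0.0019 + 0.0004) ≈ 6.190 × 0.2619 ≈ 1.621 μg/mL.

1.6 μg/mL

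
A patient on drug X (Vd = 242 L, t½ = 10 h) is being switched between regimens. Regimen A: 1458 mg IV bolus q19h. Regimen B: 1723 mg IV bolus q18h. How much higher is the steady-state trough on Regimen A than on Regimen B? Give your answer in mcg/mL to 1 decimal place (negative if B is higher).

Regimen A: f = (1/2)^(19/10) ≈ 0.2679; Cmin,ss = (1458/242)·f/(1−f) ≈ 2.205 mcg/mL.
Regimen B: f = (1/2)^(18/10) ≈ 0.2872; Cmin,ss = (1723/242)·f/(1−f) ≈ 2.869 mcg/mL.
Difference ≈ 2.205 − 2.869 ≈ -0.664 mcg/mL.

-0.7 mcg/mL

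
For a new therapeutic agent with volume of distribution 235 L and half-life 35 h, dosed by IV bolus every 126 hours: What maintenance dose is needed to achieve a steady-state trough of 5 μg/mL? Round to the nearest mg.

τ/t½ = 126/35 ≈ 3.6, so f = (1/2)^(126/35) ≈ 0.082469.
Cmin,ss = (D/Vd)·f/(1−f), so D = Cmin,ss·Vd·(1−f)/f.
D = 5 × 235 × (1−f)/f ≈ 5 × 235 × 11.12577 ≈ 13072.78 mg.

13073 mg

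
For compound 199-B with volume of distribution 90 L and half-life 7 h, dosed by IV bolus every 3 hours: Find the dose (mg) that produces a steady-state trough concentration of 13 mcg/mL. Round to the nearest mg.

405 mg

τ/t½ = 3/7 ≈ 0.42857, so f = (1/2)^(3/7) ≈ 0.742997.
Cmin,ss = (D/Vd)·f/(1−f), so D = Cmin,ss·Vd·(1−f)/f.
D = 13 × 90 × (1−f)/f ≈ 13 × 90 × 0.34590 ≈ 404.70 mg.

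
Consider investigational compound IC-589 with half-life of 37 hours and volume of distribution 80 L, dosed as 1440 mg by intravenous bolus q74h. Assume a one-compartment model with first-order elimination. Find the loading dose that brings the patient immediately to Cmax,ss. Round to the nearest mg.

f = (1/2)^(74/37) ≈ 0.250000; accumulation ratio R = 1/(1−f) ≈ 1.33333.
Loading dose to hit Cmax,ss on first dose: D_load = D_maint·R ≈ 1440 × 1.33333 ≈ 1920.00 mg.

1920 mg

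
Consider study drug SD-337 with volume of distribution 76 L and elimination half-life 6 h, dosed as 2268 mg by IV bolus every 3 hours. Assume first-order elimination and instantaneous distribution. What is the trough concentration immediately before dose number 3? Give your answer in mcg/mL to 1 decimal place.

f = (1/2)^(τ/t½) = (1/2)^(3/6) ≈ 0.7071.
C₀ = D/Vd = 2268/76 ≈ 29.842 mcg/mL.
Before the 3rd dose, 2 doses have been given. Superposition: Cmin = C₀·(f + f²).
≈ 29.842 × (0.7071 + 0.5000) ≈ 29.842 × 1.2071 ≈ 36.022 mcg/mL.

36.0 mcg/mL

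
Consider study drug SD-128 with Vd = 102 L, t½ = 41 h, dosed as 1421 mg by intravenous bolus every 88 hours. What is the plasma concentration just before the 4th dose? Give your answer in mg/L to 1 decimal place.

4.0 mg/L

f = (1/2)^(τ/t½) = (1/2)^(88/41) ≈ 0.2259.
C₀ = D/Vd = 1421/102 ≈ 13.931 mg/L.
Before the 4th dose, 3 doses have been given. Superposition: Cmin = C₀·(f + f² + … + f^3).
≈ 13.931 × (0.2259 + 0.0510 + 0.0115) ≈ 13.931 × 0.2884 ≈ 4.018 mg/L.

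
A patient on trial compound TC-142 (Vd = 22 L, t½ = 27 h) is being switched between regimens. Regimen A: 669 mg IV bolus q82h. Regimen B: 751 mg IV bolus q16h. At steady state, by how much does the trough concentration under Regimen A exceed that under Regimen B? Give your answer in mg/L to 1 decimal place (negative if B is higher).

Regimen A: f = (1/2)^(82/27) ≈ 0.1218; Cmin,ss = (669/22)·f/(1−f) ≈ 4.218 mg/L.
Regimen B: f = (1/2)^(16/27) ≈ 0.6632; Cmin,ss = (751/22)·f/(1−f) ≈ 67.219 mg/L.
Difference ≈ 4.218 − 67.219 ≈ -63.001 mg/L.

-63.0 mg/L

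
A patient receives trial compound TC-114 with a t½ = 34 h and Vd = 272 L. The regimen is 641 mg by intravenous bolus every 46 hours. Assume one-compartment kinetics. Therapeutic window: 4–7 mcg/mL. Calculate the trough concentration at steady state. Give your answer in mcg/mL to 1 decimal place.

k = ln2/t½ = ln2/34 ≈ 0.020387 h⁻¹; fraction remaining f = e^(−kτ) = e^(−0.020387×46) ≈ 0.3915.
Accumulation ratio R = 1/(1 − f) ≈ 1/0.6085 ≈ 1.6434.
Each bolus raises the concentration by D/Vd = 641/272 ≈ 2.357 mcg/mL.
Steady-state peak Cmax,ss = C₀·R ≈ 2.357 × 1.6434 ≈ 3.873 mcg/mL.
Steady-state trough Cmin,ss = Cmax,ss·f ≈ 3.873 × 0.3915 ≈ 1.516 mcg/mL.
Trough 1.5 mcg/mL vs MEC 4 mcg/mL: subtherapeutic.

1.5 mcg/mL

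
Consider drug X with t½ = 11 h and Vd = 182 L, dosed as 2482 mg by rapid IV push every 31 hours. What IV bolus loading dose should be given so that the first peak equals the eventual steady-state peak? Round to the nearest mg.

2892 mg

f = (1/2)^(31/11) ≈ 0.141789; accumulation ratio R = 1/(1−f) ≈ 1.16521.
Loading dose to hit Cmax,ss on first dose: D_load = D_maint·R ≈ 2482 × 1.16521 ≈ 2892.05 mg.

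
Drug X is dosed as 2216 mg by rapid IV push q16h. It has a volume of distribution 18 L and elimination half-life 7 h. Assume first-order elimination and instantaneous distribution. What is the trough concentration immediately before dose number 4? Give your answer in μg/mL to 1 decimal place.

f = (1/2)^(τ/t½) = (1/2)^(16/7) ≈ 0.2051.
C₀ = D/Vd = 2216/18 ≈ 123.111 μg/mL.
Before the 4th dose, 3 doses have been given. Superposition: Cmin = C₀·(f + f² + … + f^3).
≈ 123.111 × (0.2051 + 0.0421 + 0.0086) ≈ 123.111 × 0.2558 ≈ 31.492 μg/mL.

31.5 μg/mL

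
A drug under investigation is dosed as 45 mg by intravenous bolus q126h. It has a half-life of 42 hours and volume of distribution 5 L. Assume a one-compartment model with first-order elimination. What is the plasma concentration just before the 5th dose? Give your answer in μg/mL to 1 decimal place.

f = (1/2)^(τ/t½) = (1/2)^(126/42) ≈ 0.1250.
C₀ = D/Vd = 45/5 ≈ 9.000 μg/mL.
Before the 5th dose, 4 doses have been given. Superposition: Cmin = C₀·(f + f² + … + f^4).
≈ 9.000 × (0.1250 + 0.0156 + 0.0020 + 0.0002) ≈ 9.000 × 0.1428 ≈ 1.285 μg/mL.

1.3 μg/mL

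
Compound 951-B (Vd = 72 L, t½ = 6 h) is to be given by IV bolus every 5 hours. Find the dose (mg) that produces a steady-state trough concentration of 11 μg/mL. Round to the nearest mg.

619 mg

τ/t½ = 5/6 ≈ 0.83333, so f = (1/2)^(5/6) ≈ 0.561231.
Cmin,ss = (D/Vd)·f/(1−f), so D = Cmin,ss·Vd·(1−f)/f.
D = 11 × 72 × (1−f)/f ≈ 11 × 72 × 0.78180 ≈ 619.19 mg.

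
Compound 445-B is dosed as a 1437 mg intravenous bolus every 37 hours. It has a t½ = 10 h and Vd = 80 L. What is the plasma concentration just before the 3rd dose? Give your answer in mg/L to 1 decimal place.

1.5 mg/L

f = (1/2)^(τ/t½) = (1/2)^(37/10) ≈ 0.0769.
C₀ = D/Vd = 1437/80 ≈ 17.962 mg/L.
Before the 3rd dose, 2 doses have been given. Superposition: Cmin = C₀·(f + f²).
≈ 17.962 × (0.0769 + 0.0059) ≈ 17.962 × 0.0828 ≈ 1.487 mg/L.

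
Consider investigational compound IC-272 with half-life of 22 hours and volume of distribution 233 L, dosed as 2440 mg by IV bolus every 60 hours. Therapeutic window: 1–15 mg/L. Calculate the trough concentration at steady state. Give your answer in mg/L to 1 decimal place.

Over one 60-h interval, 60/22 ≈ 2.7273 half-lives elapse, leaving f ≈ 0.1510 of each dose.
Each bolus raises the concentration by D/Vd = 2440/233 ≈ 10.472 mg/L.
Steady-state trough Cmin,ss = C₀·f/(1−f) ≈ 10.472 × 0.1510/0.8490 ≈ 1.863 mg/L.
Trough 1.9 mg/L vs MEC 1 mg/L: adequate.

1.9 mg/L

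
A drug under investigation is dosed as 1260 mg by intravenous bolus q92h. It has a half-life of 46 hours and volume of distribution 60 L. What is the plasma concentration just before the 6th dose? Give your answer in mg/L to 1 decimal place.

f = (1/2)^(τ/t½) = (1/2)^(92/46) ≈ 0.2500.
C₀ = D/Vd = 1260/60 ≈ 21.000 mg/L.
Before the 6th dose, 5 doses have been given. Superposition: Cmin = C₀·(f + f² + … + f^5).
≈ 21.000 × (0.2500 + 0.0625 + 0.0156 + 0.0039 + 0.0010) ≈ 21.000 × 0.3330 ≈ 6.993 mg/L.

7.0 mg/L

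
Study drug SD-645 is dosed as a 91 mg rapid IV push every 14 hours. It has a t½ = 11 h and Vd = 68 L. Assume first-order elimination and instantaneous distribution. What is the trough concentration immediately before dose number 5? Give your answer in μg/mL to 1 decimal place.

0.9 μg/mL

f = (1/2)^(τ/t½) = (1/2)^(14/11) ≈ 0.4139.
C₀ = D/Vd = 91/68 ≈ 1.338 μg/mL.
Before the 5th dose, 4 doses have been given. Superposition: Cmin = C₀·(f + f² + … + f^4).
≈ 1.338 × (0.4139 + 0.1713 + 0.0709 + 0.0293) ≈ 1.338 × 0.6854 ≈ 0.917 μg/mL.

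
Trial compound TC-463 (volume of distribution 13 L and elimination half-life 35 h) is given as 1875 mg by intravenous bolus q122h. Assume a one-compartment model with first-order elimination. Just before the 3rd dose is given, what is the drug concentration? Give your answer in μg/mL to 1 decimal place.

f = (1/2)^(τ/t½) = (1/2)^(122/35) ≈ 0.0893.
C₀ = D/Vd = 1875/13 ≈ 144.231 μg/mL.
Before the 3rd dose, 2 doses have been given. Superposition: Cmin = C₀·(f + f²).
≈ 144.231 × (0.0893 + 0.0080) ≈ 144.231 × 0.0973 ≈ 14.034 μg/mL.

14.0 μg/mL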